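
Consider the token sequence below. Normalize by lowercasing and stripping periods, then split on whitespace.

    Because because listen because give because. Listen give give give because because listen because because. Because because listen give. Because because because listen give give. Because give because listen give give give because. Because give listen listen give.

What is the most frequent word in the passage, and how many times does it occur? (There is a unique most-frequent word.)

"because", 17 times

Unigram frequencies (highest first):
  because: 17
  give: 13
  listen: 8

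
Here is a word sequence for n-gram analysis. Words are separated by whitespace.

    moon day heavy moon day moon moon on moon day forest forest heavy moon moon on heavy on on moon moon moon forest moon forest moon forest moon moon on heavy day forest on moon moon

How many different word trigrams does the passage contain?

27

36 tokens → 34 trigram windows in total.
Repeated trigrams (each contributes count−1 duplicates):
  moon forest moon: 3
  moon moon on: 3
  forest moon forest: 2
  moon on heavy: 2
  on moon moon: 2
7 duplicate windows → 34 − 7 = 27 distinct.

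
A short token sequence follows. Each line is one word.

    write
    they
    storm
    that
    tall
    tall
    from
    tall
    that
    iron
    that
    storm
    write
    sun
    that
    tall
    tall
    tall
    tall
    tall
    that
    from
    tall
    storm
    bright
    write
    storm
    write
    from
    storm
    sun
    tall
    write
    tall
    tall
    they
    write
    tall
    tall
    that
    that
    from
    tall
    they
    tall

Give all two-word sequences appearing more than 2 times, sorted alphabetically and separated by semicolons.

from tall; tall tall; tall that

Bigram counts meeting the condition (more than 2 times):
  from tall: 3
  tall tall: 7
  tall that: 3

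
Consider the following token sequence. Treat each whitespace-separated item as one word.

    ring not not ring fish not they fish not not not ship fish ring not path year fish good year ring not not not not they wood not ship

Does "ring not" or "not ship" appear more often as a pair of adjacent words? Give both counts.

"ring not": 3 occurrences
"not ship": 2 occurrences

"ring not" (3 vs 2)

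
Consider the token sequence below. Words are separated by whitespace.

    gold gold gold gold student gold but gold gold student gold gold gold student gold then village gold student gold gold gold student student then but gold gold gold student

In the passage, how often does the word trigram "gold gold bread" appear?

Scanning the 28 overlapping trigram windows for "gold gold bread":
  (none found)

0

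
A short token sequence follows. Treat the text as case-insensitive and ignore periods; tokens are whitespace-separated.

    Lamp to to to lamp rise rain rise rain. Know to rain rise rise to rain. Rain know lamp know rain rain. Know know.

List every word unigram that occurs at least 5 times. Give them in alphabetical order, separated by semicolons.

Unigram counts meeting the condition (at least 5 times):
  know: 5
  rain: 7
  to: 5

know; rain; to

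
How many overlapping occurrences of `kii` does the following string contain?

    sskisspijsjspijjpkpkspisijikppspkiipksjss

1

Sliding a length-3 window over the 41 characters (39 positions):
  position 33–35: kii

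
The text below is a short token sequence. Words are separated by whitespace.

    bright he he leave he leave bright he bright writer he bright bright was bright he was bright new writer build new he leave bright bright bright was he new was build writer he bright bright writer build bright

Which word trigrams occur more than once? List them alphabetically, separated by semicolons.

Trigram counts meeting the condition (more than once):
  bright bright was: 2
  he bright bright: 2
  he leave bright: 2
  writer he bright: 2

bright bright was; he bright bright; he leave bright; writer he bright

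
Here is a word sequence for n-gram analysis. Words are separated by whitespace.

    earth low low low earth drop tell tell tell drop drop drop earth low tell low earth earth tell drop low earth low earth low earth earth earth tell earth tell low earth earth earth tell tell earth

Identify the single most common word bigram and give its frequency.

"low earth", 6 times

Bigram frequencies (highest first):
  low earth: 6
  earth earth: 5
  earth low: 4
  earth tell: 4
  tell tell: 3
  low low: 2
  … (9 more, each ≤ 2)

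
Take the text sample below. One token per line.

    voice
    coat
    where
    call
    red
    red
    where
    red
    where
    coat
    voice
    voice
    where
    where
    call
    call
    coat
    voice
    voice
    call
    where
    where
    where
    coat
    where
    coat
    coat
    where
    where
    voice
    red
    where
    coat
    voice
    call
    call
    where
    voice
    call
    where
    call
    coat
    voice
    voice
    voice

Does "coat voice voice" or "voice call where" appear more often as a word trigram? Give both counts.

"coat voice voice": 3 occurrences
"voice call where": 2 occurrences

"coat voice voice" (3 vs 2)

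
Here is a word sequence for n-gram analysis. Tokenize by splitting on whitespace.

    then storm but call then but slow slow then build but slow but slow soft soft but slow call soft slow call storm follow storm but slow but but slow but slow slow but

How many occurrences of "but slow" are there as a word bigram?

Scanning the 33 overlapping bigram windows for "but slow":
  position 6–7: but slow
  position 11–12: but slow
  position 13–14: but slow
  position 17–18: but slow
  position 26–27: but slow
  position 29–30: but slow
  position 31–32: but slow

7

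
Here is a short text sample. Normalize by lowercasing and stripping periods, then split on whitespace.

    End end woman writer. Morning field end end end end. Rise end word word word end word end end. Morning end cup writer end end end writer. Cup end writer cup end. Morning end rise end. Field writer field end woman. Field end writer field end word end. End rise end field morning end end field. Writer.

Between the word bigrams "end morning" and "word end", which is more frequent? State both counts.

"word end" (3 vs 2)

"end morning": 2 occurrences
"word end": 3 occurrences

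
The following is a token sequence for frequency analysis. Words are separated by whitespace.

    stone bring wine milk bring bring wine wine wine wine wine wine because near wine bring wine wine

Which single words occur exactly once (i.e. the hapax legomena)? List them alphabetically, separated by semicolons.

because; milk; near; stone

Unigram counts meeting the condition (exactly once (i.e. the hapax legomena)):
  because: 1
  milk: 1
  near: 1
  stone: 1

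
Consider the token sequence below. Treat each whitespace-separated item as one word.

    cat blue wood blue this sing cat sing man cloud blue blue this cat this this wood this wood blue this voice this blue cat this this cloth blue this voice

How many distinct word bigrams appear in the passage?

22

31 tokens → 30 bigram windows in total.
Repeated bigrams (each contributes count−1 duplicates):
  blue this: 4
  cat this: 2
  this this: 2
  this voice: 2
  this wood: 2
  wood blue: 2
8 duplicate windows → 30 − 8 = 22 distinct.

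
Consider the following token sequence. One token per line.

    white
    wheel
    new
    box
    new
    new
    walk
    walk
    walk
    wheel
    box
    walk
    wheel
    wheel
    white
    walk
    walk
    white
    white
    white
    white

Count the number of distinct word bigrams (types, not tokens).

21 tokens → 20 bigram windows in total.
Repeated bigrams (each contributes count−1 duplicates):
  walk walk: 3
  white white: 3
  walk wheel: 2
5 duplicate windows → 20 − 5 = 15 distinct.

15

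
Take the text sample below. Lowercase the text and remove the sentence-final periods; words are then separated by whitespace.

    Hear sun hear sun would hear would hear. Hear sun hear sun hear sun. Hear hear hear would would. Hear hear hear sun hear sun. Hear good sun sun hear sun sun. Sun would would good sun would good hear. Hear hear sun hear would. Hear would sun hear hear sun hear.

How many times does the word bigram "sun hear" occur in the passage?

Scanning the 51 overlapping bigram windows for "sun hear":
  position 2–3: sun hear
  position 10–11: sun hear
  position 12–13: sun hear
  position 14–15: sun hear
  position 23–24: sun hear
  position 25–26: sun hear
  position 29–30: sun hear
  position 43–44: sun hear
  position 48–49: sun hear
  position 51–52: sun hear

10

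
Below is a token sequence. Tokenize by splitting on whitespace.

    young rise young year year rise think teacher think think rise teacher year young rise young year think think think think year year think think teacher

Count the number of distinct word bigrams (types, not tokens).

26 tokens → 25 bigram windows in total.
Repeated bigrams (each contributes count−1 duplicates):
  think think: 5
  rise young: 2
  think teacher: 2
  year think: 2
  year year: 2
  young rise: 2
  young year: 2
10 duplicate windows → 25 − 10 = 15 distinct.

15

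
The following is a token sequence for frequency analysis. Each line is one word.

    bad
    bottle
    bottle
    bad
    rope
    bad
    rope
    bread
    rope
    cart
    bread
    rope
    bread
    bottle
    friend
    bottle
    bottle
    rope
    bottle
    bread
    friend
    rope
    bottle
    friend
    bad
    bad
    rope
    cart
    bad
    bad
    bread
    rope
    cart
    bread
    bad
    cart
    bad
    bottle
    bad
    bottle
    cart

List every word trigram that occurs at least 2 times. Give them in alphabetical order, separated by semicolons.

bread rope cart; rope cart bread

Trigram counts meeting the condition (at least 2 times):
  bread rope cart: 2
  rope cart bread: 2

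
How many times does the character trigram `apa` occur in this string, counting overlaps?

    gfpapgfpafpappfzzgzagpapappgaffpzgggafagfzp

1

Sliding a length-3 window over the 43 characters (41 positions):
  position 23–25: apa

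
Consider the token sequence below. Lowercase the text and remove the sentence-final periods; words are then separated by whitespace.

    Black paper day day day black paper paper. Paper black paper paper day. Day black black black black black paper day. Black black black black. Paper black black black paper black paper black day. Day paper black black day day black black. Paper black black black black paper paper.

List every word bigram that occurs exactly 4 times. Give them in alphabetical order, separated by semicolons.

Bigram counts meeting the condition (exactly 4 times):
  day black: 4
  paper paper: 4

day black; paper paper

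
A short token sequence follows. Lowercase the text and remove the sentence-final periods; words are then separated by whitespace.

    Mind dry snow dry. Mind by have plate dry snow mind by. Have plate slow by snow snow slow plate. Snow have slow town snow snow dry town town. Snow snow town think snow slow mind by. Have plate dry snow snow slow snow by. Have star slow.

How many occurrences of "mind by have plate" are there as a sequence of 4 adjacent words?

Scanning the 45 overlapping 4-gram windows for "mind by have plate":
  position 5–8: mind by have plate
  position 11–14: mind by have plate
  position 36–39: mind by have plate

3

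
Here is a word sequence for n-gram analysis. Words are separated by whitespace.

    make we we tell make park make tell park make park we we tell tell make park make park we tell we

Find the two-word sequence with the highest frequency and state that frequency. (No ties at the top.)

"make park", 4 times

Bigram frequencies (highest first):
  make park: 4
  we tell: 3
  park make: 3
  we we: 2
  tell make: 2
  park we: 2
  … (5 more, each ≤ 1)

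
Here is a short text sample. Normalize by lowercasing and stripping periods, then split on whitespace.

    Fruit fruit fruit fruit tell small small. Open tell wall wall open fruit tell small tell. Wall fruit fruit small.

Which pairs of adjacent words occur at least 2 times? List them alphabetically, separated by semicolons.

fruit fruit; fruit tell; tell small; tell wall

Bigram counts meeting the condition (at least 2 times):
  fruit fruit: 4
  fruit tell: 2
  tell small: 2
  tell wall: 2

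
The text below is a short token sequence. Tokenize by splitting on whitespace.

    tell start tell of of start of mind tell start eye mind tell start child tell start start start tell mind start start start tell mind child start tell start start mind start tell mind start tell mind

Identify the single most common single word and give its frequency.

Unigram frequencies (highest first):
  start: 15
  tell: 10
  mind: 7
  of: 3
  child: 2
  eye: 1

"start", 15 times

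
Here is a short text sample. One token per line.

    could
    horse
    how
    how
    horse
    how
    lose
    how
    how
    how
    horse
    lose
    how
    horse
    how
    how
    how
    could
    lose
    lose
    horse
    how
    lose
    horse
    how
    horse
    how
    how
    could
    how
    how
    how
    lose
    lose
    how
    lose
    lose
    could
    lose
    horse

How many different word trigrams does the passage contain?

27

40 tokens → 38 trigram windows in total.
Repeated trigrams (each contributes count−1 duplicates):
  horse how how: 3
  how horse how: 3
  how how how: 3
  horse how lose: 2
  how how could: 2
  how how horse: 2
  how lose lose: 2
  lose horse how: 2
11 duplicate windows → 38 − 11 = 27 distinct.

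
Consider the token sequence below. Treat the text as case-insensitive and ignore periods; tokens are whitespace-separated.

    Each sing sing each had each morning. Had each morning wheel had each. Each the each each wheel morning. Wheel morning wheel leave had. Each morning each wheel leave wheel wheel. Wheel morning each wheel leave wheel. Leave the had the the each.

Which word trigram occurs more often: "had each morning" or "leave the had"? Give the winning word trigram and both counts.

"had each morning" (3 vs 1)

"had each morning": 3 occurrences
"leave the had": 1 occurrence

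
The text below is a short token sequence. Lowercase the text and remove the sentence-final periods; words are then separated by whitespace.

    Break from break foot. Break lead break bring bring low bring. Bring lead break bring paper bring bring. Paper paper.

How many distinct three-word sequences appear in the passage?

20 tokens → 18 trigram windows in total.
Repeated trigrams (each contributes count−1 duplicates):
  lead break bring: 2
1 duplicate windows → 18 − 1 = 17 distinct.

17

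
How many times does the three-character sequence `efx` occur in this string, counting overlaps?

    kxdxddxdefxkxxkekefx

2

Sliding a length-3 window over the 20 characters (18 positions):
  position 9–11: efx
  position 18–20: efx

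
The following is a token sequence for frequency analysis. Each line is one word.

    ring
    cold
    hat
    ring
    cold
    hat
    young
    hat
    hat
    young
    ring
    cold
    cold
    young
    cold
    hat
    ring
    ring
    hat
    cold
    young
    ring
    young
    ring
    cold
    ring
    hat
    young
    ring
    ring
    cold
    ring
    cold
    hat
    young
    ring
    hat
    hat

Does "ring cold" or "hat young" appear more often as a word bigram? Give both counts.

"ring cold" (6 vs 4)

"ring cold": 6 occurrences
"hat young": 4 occurrences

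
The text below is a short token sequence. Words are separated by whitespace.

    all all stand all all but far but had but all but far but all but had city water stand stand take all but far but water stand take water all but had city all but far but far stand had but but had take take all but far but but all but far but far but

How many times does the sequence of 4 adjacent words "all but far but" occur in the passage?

6

Scanning the 54 overlapping 4-gram windows for "all but far but":
  position 5–8: all but far but
  position 11–14: all but far but
  position 23–26: all but far but
  position 35–38: all but far but
  position 47–50: all but far but
  position 52–55: all but far but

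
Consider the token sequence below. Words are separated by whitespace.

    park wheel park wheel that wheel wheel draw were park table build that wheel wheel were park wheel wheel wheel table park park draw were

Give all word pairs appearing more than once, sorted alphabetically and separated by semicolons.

draw were; park wheel; that wheel; were park; wheel wheel

Bigram counts meeting the condition (more than once):
  draw were: 2
  park wheel: 3
  that wheel: 2
  were park: 2
  wheel wheel: 4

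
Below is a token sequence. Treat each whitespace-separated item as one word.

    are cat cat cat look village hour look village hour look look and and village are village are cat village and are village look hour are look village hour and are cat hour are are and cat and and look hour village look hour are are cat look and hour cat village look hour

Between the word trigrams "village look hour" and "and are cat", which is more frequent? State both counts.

"village look hour": 3 occurrences
"and are cat": 1 occurrence

"village look hour" (3 vs 1)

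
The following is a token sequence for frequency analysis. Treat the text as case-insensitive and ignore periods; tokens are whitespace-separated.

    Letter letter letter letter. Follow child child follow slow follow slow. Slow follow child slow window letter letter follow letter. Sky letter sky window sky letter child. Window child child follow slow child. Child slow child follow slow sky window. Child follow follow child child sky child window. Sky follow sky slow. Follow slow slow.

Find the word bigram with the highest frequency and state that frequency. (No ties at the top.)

"follow slow", 5 times

Bigram frequencies (highest first):
  follow slow: 5
  letter letter: 4
  child child: 4
  child follow: 4
  follow child: 3
  slow follow: 3
  … (21 more, each ≤ 2)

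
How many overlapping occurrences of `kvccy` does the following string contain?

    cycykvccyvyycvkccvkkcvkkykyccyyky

Sliding a length-5 window over the 33 characters (29 positions):
  position 5–9: kvccy

1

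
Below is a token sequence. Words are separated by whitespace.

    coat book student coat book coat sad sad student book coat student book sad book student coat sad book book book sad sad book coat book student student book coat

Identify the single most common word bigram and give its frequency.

Bigram frequencies (highest first):
  book coat: 4
  coat book: 3
  book student: 3
  student book: 3
  sad book: 3
  student coat: 2
  … (7 more, each ≤ 2)

"book coat", 4 times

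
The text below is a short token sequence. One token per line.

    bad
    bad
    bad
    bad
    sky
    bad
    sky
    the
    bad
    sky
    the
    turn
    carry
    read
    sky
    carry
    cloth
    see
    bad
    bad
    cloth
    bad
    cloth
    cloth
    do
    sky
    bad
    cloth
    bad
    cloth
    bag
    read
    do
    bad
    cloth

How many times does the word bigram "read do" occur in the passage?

Scanning the 34 overlapping bigram windows for "read do":
  position 32–33: read do

1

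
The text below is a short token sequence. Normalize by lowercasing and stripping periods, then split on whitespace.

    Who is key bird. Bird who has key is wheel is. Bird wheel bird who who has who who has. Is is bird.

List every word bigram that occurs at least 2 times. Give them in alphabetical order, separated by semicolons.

Bigram counts meeting the condition (at least 2 times):
  bird who: 2
  is bird: 2
  who has: 3
  who who: 2

bird who; is bird; who has; who who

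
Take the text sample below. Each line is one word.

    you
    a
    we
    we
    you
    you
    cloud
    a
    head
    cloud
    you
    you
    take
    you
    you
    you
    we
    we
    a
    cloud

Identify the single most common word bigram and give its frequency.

Bigram frequencies (highest first):
  you you: 4
  we we: 2
  you a: 1
  a we: 1
  we you: 1
  you cloud: 1
  … (9 more, each ≤ 1)

"you you", 4 times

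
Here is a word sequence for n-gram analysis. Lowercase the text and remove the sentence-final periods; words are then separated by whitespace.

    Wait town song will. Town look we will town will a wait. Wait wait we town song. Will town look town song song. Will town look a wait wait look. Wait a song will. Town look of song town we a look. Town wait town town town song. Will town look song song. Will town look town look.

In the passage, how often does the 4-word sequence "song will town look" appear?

6

Scanning the 55 overlapping 4-gram windows for "song will town look":
  position 3–6: song will town look
  position 17–20: song will town look
  position 23–26: song will town look
  position 33–36: song will town look
  position 48–51: song will town look
  position 53–56: song will town look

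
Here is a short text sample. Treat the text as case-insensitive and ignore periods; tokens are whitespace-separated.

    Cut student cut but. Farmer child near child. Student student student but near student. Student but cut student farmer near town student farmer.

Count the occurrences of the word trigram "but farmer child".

Scanning the 21 overlapping trigram windows for "but farmer child":
  position 4–6: but farmer child

1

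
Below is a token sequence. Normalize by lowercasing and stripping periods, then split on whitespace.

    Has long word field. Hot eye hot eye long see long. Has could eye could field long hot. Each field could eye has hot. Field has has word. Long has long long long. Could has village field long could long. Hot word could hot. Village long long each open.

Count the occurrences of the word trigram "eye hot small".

Scanning the 47 overlapping trigram windows for "eye hot small":
  (none found)

0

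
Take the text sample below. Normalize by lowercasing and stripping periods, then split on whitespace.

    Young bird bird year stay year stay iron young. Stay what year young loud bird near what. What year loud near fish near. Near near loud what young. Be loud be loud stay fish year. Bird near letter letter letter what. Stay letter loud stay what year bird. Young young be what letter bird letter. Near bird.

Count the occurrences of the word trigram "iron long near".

0

Scanning the 55 overlapping trigram windows for "iron long near":
  (none found)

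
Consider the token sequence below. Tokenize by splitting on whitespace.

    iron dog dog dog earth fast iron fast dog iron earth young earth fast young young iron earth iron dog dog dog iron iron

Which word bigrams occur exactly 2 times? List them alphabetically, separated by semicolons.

Bigram counts meeting the condition (exactly 2 times):
  dog iron: 2
  earth fast: 2
  iron dog: 2
  iron earth: 2

dog iron; earth fast; iron dog; iron earth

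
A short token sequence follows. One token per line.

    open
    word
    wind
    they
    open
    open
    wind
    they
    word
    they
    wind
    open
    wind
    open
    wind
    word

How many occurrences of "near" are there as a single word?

0

Scanning the 16 tokens for "near":
  (none found)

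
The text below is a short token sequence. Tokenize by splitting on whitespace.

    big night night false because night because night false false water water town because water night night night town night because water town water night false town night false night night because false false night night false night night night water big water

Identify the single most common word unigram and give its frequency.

Unigram frequencies (highest first):
  night: 17
  false: 8
  water: 7
  because: 5
  town: 4
  big: 2

"night", 17 times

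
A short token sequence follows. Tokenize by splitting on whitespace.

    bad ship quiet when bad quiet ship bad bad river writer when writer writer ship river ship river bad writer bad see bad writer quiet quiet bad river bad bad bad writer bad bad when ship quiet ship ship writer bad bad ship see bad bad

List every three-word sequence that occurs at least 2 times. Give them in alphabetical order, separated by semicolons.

bad writer bad; writer bad bad

Trigram counts meeting the condition (at least 2 times):
  bad writer bad: 2
  writer bad bad: 2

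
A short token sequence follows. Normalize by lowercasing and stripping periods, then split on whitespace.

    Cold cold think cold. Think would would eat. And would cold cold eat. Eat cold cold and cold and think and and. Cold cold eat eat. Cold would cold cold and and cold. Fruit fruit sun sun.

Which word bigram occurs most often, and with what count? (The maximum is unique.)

"cold cold", 5 times

Bigram frequencies (highest first):
  cold cold: 5
  cold and: 3
  and cold: 3
  cold think: 2
  would cold: 2
  cold eat: 2
  … (16 more, each ≤ 2)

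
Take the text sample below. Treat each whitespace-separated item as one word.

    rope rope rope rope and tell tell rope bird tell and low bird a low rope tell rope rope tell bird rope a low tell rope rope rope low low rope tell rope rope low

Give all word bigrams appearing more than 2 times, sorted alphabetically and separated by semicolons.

Bigram counts meeting the condition (more than 2 times):
  rope rope: 7
  rope tell: 3
  tell rope: 4

rope rope; rope tell; tell rope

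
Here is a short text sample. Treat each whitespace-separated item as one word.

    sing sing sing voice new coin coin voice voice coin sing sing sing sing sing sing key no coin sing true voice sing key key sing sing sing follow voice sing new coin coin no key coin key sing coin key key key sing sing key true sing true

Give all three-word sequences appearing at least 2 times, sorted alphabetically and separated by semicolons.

key key sing; key sing sing; new coin coin; sing sing key; sing sing sing

Trigram counts meeting the condition (at least 2 times):
  key key sing: 2
  key sing sing: 2
  new coin coin: 2
  sing sing key: 2
  sing sing sing: 6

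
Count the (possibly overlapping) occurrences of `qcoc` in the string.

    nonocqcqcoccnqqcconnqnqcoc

2

Sliding a length-4 window over the 26 characters (23 positions):
  position 8–11: qcoc
  position 23–26: qcoc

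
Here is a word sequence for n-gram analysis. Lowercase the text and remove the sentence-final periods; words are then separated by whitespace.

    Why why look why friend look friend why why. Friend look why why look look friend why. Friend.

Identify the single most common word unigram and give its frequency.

Unigram frequencies (highest first):
  why: 8
  look: 5
  friend: 5

"why", 8 times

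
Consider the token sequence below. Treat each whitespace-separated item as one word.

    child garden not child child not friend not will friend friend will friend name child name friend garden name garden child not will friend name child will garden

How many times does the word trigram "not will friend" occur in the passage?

Scanning the 26 overlapping trigram windows for "not will friend":
  position 8–10: not will friend
  position 22–24: not will friend

2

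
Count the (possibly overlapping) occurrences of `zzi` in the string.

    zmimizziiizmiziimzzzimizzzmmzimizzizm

3

Sliding a length-3 window over the 37 characters (35 positions):
  position 6–8: zzi
  position 19–21: zzi
  position 33–35: zzi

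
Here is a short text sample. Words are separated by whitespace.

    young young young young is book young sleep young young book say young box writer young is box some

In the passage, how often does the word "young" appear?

9

Scanning the 19 tokens for "young":
  position 1: young
  position 2: young
  position 3: young
  position 4: young
  position 7: young
  position 9: young
  position 10: young
  position 13: young
  position 16: young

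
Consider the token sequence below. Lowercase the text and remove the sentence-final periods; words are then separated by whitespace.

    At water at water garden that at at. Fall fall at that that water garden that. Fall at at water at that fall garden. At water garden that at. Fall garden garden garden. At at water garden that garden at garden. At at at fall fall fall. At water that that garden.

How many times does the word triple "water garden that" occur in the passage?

Scanning the 50 overlapping trigram windows for "water garden that":
  position 4–6: water garden that
  position 14–16: water garden that
  position 26–28: water garden that
  position 36–38: water garden that

4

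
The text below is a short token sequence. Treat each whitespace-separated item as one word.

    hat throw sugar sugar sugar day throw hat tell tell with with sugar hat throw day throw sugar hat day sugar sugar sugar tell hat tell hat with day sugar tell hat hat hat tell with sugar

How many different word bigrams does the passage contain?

20

37 tokens → 36 bigram windows in total.
Repeated bigrams (each contributes count−1 duplicates):
  sugar sugar: 4
  hat tell: 3
  tell hat: 3
  day sugar: 2
  day throw: 2
  hat hat: 2
  hat throw: 2
  sugar hat: 2
  … (4 more repeated)
16 duplicate windows → 36 − 16 = 20 distinct.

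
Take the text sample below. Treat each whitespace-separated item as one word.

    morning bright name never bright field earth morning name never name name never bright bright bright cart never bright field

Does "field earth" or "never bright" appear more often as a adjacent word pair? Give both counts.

"field earth": 1 occurrence
"never bright": 3 occurrences

"never bright" (3 vs 1)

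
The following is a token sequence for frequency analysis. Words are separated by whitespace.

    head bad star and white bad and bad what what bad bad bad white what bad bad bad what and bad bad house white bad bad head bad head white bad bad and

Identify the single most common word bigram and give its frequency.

"bad bad", 7 times

Bigram frequencies (highest first):
  bad bad: 7
  white bad: 3
  head bad: 2
  bad and: 2
  and bad: 2
  bad what: 2
  … (12 more, each ≤ 2)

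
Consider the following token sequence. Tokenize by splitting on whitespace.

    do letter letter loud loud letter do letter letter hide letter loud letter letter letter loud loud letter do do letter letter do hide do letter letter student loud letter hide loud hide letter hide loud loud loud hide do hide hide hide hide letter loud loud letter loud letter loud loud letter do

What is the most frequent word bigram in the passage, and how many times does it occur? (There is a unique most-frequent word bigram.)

Bigram frequencies (highest first):
  loud letter: 7
  letter letter: 6
  letter loud: 6
  loud loud: 6
  do letter: 4
  letter do: 4
  … (10 more, each ≤ 3)

"loud letter", 7 times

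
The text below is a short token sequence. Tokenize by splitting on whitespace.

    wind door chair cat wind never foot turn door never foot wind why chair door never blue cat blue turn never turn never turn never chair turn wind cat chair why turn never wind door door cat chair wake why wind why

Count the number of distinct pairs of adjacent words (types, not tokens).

32

42 tokens → 41 bigram windows in total.
Repeated bigrams (each contributes count−1 duplicates):
  turn never: 4
  cat chair: 2
  door never: 2
  never foot: 2
  never turn: 2
  wind door: 2
  wind why: 2
9 duplicate windows → 41 − 9 = 32 distinct.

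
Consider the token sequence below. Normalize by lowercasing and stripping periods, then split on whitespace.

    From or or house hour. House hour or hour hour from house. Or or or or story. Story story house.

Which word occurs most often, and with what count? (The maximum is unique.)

Unigram frequencies (highest first):
  or: 7
  house: 4
  hour: 4
  story: 3
  from: 2

"or", 7 times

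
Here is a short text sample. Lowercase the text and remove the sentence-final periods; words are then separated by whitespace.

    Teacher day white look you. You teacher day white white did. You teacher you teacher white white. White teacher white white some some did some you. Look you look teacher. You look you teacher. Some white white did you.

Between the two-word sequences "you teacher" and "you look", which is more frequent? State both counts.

"you teacher" (4 vs 3)

"you teacher": 4 occurrences
"you look": 3 occurrences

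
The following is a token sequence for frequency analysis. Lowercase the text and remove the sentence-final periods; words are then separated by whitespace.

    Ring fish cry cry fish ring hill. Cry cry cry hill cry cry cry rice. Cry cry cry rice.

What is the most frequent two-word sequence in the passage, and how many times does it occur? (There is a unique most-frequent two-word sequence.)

Bigram frequencies (highest first):
  cry cry: 7
  hill cry: 2
  cry rice: 2
  ring fish: 1
  fish cry: 1
  cry fish: 1
  … (4 more, each ≤ 1)

"cry cry", 7 times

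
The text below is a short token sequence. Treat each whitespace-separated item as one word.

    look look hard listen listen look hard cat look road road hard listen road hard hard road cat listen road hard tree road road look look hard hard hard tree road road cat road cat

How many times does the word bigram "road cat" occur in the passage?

Scanning the 34 overlapping bigram windows for "road cat":
  position 17–18: road cat
  position 32–33: road cat
  position 34–35: road cat

3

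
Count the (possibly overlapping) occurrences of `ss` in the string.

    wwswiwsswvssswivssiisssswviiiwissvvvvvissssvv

Sliding a length-2 window over the 45 characters (44 positions):
  position 7–8: ss
  position 11–12: ss
  position 12–13: ss
  position 17–18: ss
  position 21–22: ss
  position 22–23: ss
  position 23–24: ss
  position 32–33: ss
  position 40–41: ss
  position 41–42: ss
  … (1 more)

11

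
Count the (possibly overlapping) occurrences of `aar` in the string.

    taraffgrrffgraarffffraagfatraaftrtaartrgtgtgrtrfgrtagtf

2

Sliding a length-3 window over the 55 characters (53 positions):
  position 14–16: aar
  position 35–37: aar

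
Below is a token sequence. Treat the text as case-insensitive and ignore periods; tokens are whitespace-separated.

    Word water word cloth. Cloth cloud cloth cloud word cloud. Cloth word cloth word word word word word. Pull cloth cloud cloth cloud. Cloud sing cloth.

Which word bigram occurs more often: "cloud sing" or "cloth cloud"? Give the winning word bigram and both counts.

"cloud sing": 1 occurrence
"cloth cloud": 4 occurrences

"cloth cloud" (4 vs 1)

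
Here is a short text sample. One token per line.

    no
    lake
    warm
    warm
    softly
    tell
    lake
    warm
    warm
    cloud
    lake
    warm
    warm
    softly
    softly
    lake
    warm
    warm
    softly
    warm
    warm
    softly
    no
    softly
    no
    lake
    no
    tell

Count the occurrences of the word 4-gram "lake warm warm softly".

3

Scanning the 25 overlapping 4-gram windows for "lake warm warm softly":
  position 2–5: lake warm warm softly
  position 11–14: lake warm warm softly
  position 16–19: lake warm warm softly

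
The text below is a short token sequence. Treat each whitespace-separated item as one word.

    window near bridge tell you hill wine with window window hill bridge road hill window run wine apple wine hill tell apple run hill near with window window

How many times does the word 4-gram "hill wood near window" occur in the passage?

0

Scanning the 25 overlapping 4-gram windows for "hill wood near window":
  (none found)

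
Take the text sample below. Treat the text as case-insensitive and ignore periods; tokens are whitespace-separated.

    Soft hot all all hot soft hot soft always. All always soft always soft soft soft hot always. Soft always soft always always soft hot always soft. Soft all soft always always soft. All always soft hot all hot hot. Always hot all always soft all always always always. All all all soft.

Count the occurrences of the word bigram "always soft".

Scanning the 52 overlapping bigram windows for "always soft":
  position 11–12: always soft
  position 13–14: always soft
  position 18–19: always soft
  position 20–21: always soft
  position 23–24: always soft
  position 26–27: always soft
  position 32–33: always soft
  position 35–36: always soft
  position 44–45: always soft

9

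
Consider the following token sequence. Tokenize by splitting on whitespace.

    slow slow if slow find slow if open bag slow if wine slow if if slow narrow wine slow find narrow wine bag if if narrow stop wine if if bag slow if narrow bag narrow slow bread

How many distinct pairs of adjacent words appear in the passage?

38 tokens → 37 bigram windows in total.
Repeated bigrams (each contributes count−1 duplicates):
  slow if: 5
  if if: 3
  bag slow: 2
  if narrow: 2
  if slow: 2
  narrow wine: 2
  slow find: 2
  wine slow: 2
12 duplicate windows → 37 − 12 = 25 distinct.

25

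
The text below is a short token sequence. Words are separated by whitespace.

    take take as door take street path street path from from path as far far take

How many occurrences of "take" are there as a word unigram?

4

Scanning the 16 tokens for "take":
  position 1: take
  position 2: take
  position 5: take
  position 16: take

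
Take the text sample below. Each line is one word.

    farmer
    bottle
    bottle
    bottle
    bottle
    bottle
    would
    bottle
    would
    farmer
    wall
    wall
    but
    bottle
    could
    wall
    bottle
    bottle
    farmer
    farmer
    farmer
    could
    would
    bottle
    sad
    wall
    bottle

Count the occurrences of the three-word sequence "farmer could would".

Scanning the 25 overlapping trigram windows for "farmer could would":
  position 21–23: farmer could would

1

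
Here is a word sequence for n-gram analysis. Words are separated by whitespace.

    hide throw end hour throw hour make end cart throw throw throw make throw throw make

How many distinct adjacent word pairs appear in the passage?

16 tokens → 15 bigram windows in total.
Repeated bigrams (each contributes count−1 duplicates):
  throw throw: 3
  throw make: 2
3 duplicate windows → 15 − 3 = 12 distinct.

12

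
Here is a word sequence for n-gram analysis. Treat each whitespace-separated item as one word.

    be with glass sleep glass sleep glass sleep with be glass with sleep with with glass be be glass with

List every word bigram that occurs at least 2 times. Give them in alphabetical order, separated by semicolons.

be glass; glass sleep; glass with; sleep glass; sleep with; with glass

Bigram counts meeting the condition (at least 2 times):
  be glass: 2
  glass sleep: 3
  glass with: 2
  sleep glass: 2
  sleep with: 2
  with glass: 2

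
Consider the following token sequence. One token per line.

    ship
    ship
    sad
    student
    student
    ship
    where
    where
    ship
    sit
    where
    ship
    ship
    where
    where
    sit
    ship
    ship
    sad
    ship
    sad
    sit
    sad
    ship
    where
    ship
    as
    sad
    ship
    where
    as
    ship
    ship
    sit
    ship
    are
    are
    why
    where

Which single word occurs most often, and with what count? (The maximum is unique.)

Unigram frequencies (highest first):
  ship: 15
  where: 8
  sad: 5
  sit: 4
  student: 2
  as: 2
  … (2 more, each ≤ 2)

"ship", 15 times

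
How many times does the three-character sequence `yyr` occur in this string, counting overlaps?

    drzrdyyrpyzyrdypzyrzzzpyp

1

Sliding a length-3 window over the 25 characters (23 positions):
  position 6–8: yyr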